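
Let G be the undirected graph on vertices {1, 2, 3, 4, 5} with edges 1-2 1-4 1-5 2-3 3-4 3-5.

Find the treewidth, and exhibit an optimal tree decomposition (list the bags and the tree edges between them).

Every bag has size at most 3, so the width is 3 − 1 = 2 and tw(G) ≤ 2. For the lower bound, G contains the cycle 1–5–3–4–1, so G is not a forest; only forests have treewidth ≤ 1, hence tw(G) ≥ 2. Hence tw(G) = 2 exactly.

Treewidth 2.
Bags: B1 = {1, 3, 5}  B2 = {1, 3, 4}  B3 = {1, 2, 3}
Tree: B1–B2, B2–B3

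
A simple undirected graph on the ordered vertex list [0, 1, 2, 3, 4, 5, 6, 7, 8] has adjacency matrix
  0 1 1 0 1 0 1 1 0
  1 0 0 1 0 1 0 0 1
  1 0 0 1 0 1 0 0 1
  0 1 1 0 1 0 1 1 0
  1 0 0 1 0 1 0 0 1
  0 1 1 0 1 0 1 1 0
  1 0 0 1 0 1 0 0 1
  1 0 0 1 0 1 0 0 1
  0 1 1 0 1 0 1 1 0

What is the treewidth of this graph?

4

A width-4 tree decomposition is:
Bags: B1 = {0, 2, 3, 5, 8}  B2 = {0, 3, 4, 5, 8}  B3 = {0, 3, 5, 7, 8}  B4 = {0, 3, 5, 6, 8}  B5 = {0, 1, 3, 5, 8}
Tree: B1–B2, B2–B3, B3–B4, B4–B5
Every bag has size at most 5, so the width is 5 − 1 = 4 and tw(G) ≤ 4. For the lower bound: the 5 vertex sets {0,2}, {3,4}, {5,7}, {8}, {6} are disjoint, each induces a connected subgraph, and every pair is joined by at least one edge of G. Contracting each set to a single vertex therefore yields K_{5} as a minor, and since treewidth is minor-monotone, tw(G) ≥ tw(K_{5}) = 4. Hence tw(G) = 4 exactly.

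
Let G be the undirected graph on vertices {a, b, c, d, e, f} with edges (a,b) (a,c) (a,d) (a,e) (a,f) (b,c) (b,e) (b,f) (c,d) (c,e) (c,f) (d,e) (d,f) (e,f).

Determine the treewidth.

4

A width-4 tree decomposition is:
Bags: B1 = {a, c, d, e, f}  B2 = {a, b, c, e, f}
Tree: B1–B2
The largest bag has 5 vertices, giving width 4; this decomposition certifies tw(G) ≤ 4. On the other hand G contains the 5-clique {a, c, d, e, f}. A clique must lie in a single bag of any decomposition, so no decomposition can have width below 4. Therefore the treewidth is 4.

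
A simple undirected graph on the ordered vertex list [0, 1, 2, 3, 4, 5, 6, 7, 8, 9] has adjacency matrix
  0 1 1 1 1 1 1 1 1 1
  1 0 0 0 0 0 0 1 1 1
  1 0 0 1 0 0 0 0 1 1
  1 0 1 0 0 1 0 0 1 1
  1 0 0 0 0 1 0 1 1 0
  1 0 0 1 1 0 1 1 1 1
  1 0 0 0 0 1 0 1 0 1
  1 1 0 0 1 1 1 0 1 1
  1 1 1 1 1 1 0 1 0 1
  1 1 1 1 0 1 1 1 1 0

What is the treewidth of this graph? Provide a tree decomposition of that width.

Treewidth 4.
One such decomposition:
Bags: B1 = {0, 3, 5, 8, 9}  B2 = {0, 5, 7, 8, 9}  B3 = {0, 2, 3, 8, 9}  B4 = {0, 4, 5, 7, 8}  B5 = {0, 1, 7, 8, 9}  B6 = {0, 5, 6, 7, 9}
Tree: B1–B2, B1–B3, B2–B4, B2–B5, B2–B6

Each bag holds 5 vertices, so the decomposition has width 4, which upper-bounds the treewidth. For the lower bound, the 5 vertices {0, 1, 7, 8, 9} are pairwise adjacent, and any tree decomposition puts a clique entirely inside one bag — forcing width ≥ 4. Hence tw(G) = 4 exactly.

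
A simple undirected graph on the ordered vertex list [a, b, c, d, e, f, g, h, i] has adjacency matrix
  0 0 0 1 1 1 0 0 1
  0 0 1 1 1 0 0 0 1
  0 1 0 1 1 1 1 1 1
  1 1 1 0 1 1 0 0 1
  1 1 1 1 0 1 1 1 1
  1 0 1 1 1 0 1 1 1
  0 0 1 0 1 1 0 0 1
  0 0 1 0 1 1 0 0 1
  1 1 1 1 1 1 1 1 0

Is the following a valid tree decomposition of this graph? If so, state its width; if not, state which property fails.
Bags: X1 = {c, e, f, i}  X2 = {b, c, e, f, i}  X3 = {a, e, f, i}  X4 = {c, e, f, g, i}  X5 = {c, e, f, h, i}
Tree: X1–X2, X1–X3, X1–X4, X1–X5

A tree decomposition must satisfy three properties: every vertex lies in some bag; for every edge, both endpoints lie together in some bag; and for every vertex, the bags containing it form a connected subtree. Here vertex d appears in no bag, so the decomposition is invalid.

No — vertex d appears in no bag.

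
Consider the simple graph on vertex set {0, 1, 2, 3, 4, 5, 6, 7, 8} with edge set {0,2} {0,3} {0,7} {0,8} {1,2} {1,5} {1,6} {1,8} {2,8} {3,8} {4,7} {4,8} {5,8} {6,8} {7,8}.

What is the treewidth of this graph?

A width-2 tree decomposition is:
Bags: B1 = {0, 2, 8}  B2 = {0, 3, 8}  B3 = {0, 7, 8}  B4 = {1, 2, 8}  B5 = {1, 5, 8}  B6 = {4, 7, 8}  B7 = {1, 6, 8}
Tree: B1–B2, B2–B3, B1–B4, B4–B5, B3–B6, B5–B7
Each bag holds 3 vertices, so the decomposition has width 2, which upper-bounds the treewidth. For the lower bound, the 3 vertices {0, 2, 8} are pairwise adjacent, and any tree decomposition puts a clique entirely inside one bag — forcing width ≥ 2. Therefore the treewidth is 2.

2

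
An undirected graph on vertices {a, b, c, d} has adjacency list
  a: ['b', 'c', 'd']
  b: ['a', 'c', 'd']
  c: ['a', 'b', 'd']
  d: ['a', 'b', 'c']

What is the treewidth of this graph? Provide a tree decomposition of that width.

With just one bag of size 4, the width is 4 − 1 = 3, so tw(G) ≤ 3. On the other hand G contains the 4-clique {a, b, c, d}. A clique must lie in a single bag of any decomposition, so no decomposition can have width below 3. Hence tw(G) = 3 exactly.

Treewidth 3.
One optimal decomposition is:
Bags: B1 = {a, b, c, d}
Tree: (single bag)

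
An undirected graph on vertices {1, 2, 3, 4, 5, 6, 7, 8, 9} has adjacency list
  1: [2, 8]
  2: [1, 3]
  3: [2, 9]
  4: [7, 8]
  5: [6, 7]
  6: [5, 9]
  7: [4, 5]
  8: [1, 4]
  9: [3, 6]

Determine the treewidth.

2

A width-2 tree decomposition is:
Bags: B1 = {1, 4, 8}  B2 = {1, 4, 7}  B3 = {1, 5, 7}  B4 = {1, 5, 6}  B5 = {1, 6, 9}  B6 = {1, 3, 9}  B7 = {1, 2, 3}
Tree: B1–B2, B2–B3, B3–B4, B4–B5, B5–B6, B6–B7
Each bag holds 3 vertices, so the decomposition has width 2, which upper-bounds the treewidth. For the lower bound, G contains the cycle 1–8–4–7–5–6–9–3–2–1, so G is not a forest; only forests have treewidth ≤ 1, hence tw(G) ≥ 2. Therefore the treewidth is 2.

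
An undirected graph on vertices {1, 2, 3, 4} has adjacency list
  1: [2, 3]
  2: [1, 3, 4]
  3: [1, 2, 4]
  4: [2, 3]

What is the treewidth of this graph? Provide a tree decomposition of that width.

Every bag has size at most 3, so the width is 3 − 1 = 2 and tw(G) ≤ 2. On the other hand G contains the 3-clique {1, 2, 3}. A clique must lie in a single bag of any decomposition, so no decomposition can have width below 2. Combining the bounds, tw(G) = 2.

Treewidth 2.
One optimal decomposition is:
Bags: B1 = {2, 3, 4}  B2 = {1, 2, 3}
Tree: B1–B2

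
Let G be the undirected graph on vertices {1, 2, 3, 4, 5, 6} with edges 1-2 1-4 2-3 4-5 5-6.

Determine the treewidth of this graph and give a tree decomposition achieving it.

The largest bag has 2 vertices, giving width 1; this decomposition certifies tw(G) ≤ 1. G has an edge, so its treewidth is at least 1. Therefore the treewidth is 1.

Treewidth 1.
One optimal decomposition is:
Bags: B1 = {5, 6}  B2 = {4, 5}  B3 = {1, 4}  B4 = {1, 2}  B5 = {2, 3}
Tree: B1–B2, B2–B3, B3–B4, B4–B5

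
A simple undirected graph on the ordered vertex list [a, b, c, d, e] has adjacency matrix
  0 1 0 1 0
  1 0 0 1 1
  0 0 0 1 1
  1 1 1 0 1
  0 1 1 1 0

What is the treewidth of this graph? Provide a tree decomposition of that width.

Treewidth 2.
Bags: B1 = {b, d, e}  B2 = {c, d, e}  B3 = {a, b, d}
Tree: B1–B2, B1–B3

The largest bag has 3 vertices, giving width 2; this decomposition certifies tw(G) ≤ 2. Conversely, {c, d, e} is a clique of size 3, and the vertices of any clique must share a bag in every tree decomposition; so some bag has ≥ 3 vertices and tw(G) ≥ 2. The upper and lower bounds meet at 2, so that is the treewidth.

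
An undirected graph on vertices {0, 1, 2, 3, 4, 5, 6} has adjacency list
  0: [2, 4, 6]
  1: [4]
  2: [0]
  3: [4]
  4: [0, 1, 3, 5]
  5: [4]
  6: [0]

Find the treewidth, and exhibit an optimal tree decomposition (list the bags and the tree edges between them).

Every bag has size at most 2, so the width is 2 − 1 = 1 and tw(G) ≤ 1. Since G has at least one edge (e.g. 0–2), it is not an edgeless graph, so tw(G) ≥ 1. Therefore the treewidth is 1.

Treewidth 1.
One such decomposition:
Bags: B1 = {0, 2}  B2 = {0, 6}  B3 = {0, 4}  B4 = {3, 4}  B5 = {1, 4}  B6 = {4, 5}
Tree: B1–B2, B1–B3, B3–B4, B4–B5, B3–B6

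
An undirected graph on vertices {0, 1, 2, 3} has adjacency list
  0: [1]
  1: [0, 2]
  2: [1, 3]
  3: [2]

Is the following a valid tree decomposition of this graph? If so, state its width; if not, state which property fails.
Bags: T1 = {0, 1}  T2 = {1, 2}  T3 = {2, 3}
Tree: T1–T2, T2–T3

Yes; width 1.

Vertex coverage: the bags together contain {0, 1, 2, 3}, the full vertex set. Edge coverage: each edge of G has both endpoints in at least one bag. Running intersection: for every vertex, the bags containing it form a connected subtree. All three properties hold, so this is a valid tree decomposition of width max|bag| − 1 = 1, and hence tw(G) ≤ 1.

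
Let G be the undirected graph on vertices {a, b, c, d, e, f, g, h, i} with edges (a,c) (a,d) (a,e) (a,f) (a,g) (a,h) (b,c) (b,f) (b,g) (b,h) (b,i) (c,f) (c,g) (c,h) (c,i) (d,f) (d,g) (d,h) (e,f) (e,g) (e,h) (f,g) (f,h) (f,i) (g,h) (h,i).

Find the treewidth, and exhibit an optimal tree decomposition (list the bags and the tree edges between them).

Every bag has size at most 5, so the width is 5 − 1 = 4 and tw(G) ≤ 4. On the other hand G contains the 5-clique {a, d, f, g, h}. A clique must lie in a single bag of any decomposition, so no decomposition can have width below 4. Combining the bounds, tw(G) = 4.

Treewidth 4.
One optimal decomposition is:
Bags: B1 = {a, c, f, g, h}  B2 = {b, c, f, g, h}  B3 = {a, d, f, g, h}  B4 = {a, e, f, g, h}  B5 = {b, c, f, h, i}
Tree: B1–B2, B1–B3, B1–B4, B2–B5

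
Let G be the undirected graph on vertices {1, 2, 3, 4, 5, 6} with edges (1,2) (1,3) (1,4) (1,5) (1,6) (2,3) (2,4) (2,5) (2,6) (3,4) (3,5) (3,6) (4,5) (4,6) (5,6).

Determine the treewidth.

5

A width-5 tree decomposition is:
Bags: B1 = {1, 2, 3, 4, 5, 6}
Tree: (single bag)
A single bag containing all 6 vertices is trivially a valid decomposition of width 5. For the lower bound, the 6 vertices {1, 2, 3, 4, 5, 6} are pairwise adjacent, and any tree decomposition puts a clique entirely inside one bag — forcing width ≥ 5. Hence tw(G) = 5 exactly.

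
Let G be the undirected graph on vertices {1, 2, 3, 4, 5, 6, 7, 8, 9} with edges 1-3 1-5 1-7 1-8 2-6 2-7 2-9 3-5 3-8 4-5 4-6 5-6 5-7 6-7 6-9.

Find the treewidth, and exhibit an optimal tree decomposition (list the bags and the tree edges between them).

Treewidth 2.
Bags: B1 = {5, 6, 7}  B2 = {2, 6, 7}  B3 = {1, 5, 7}  B4 = {1, 3, 5}  B5 = {1, 3, 8}  B6 = {2, 6, 9}  B7 = {4, 5, 6}
Tree: B1–B2, B1–B3, B3–B4, B4–B5, B2–B6, B1–B7

Every bag has size at most 3, so the width is 3 − 1 = 2 and tw(G) ≤ 2. Conversely, {1, 3, 8} is a clique of size 3, and the vertices of any clique must share a bag in every tree decomposition; so some bag has ≥ 3 vertices and tw(G) ≥ 2. Hence tw(G) = 2 exactly.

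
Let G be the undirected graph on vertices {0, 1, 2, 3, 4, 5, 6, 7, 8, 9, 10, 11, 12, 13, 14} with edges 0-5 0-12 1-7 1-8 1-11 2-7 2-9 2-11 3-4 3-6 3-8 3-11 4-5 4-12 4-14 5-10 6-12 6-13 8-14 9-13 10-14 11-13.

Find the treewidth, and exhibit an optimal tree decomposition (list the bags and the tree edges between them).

Every bag has size at most 4, so the width is 4 − 1 = 3 and tw(G) ≤ 3. For the lower bound: the 4 vertex sets {0,5,10}, {12}, {4}, {3,6,8,14} are disjoint, each induces a connected subgraph, and every pair is joined by at least one edge of G. Contracting each set to a single vertex therefore yields K_{4} as a minor, and since treewidth is minor-monotone, tw(G) ≥ tw(K_{4}) = 3. The upper and lower bounds meet at 3, so that is the treewidth.

Treewidth 3.
One such decomposition:
Bags: B1 = {0, 5, 10, 12}  B2 = {4, 5, 10, 12}  B3 = {4, 10, 12, 14}  B4 = {4, 6, 12, 14}  B5 = {3, 4, 6, 14}  B6 = {3, 6, 8, 14}  B7 = {3, 6, 8, 13}  B8 = {3, 8, 11, 13}  B9 = {1, 8, 11, 13}  B10 = {1, 9, 11, 13}  B11 = {1, 2, 9, 11}  B12 = {1, 2, 7, 9}
Tree: B1–B2, B2–B3, B3–B4, B4–B5, B5–B6, B6–B7, B7–B8, B8–B9, B9–B10, B10–B11, B11–B12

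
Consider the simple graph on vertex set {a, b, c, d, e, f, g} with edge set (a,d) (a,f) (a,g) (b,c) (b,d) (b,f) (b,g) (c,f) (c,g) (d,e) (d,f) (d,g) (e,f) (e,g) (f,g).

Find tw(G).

A width-3 tree decomposition is:
Bags: B1 = {b, d, f, g}  B2 = {d, e, f, g}  B3 = {a, d, f, g}  B4 = {b, c, f, g}
Tree: B1–B2, B2–B3, B1–B4
Every bag has size at most 4, so the width is 4 − 1 = 3 and tw(G) ≤ 3. Conversely, {d, e, f, g} is a clique of size 4, and the vertices of any clique must share a bag in every tree decomposition; so some bag has ≥ 4 vertices and tw(G) ≥ 3. Hence tw(G) = 3 exactly.

3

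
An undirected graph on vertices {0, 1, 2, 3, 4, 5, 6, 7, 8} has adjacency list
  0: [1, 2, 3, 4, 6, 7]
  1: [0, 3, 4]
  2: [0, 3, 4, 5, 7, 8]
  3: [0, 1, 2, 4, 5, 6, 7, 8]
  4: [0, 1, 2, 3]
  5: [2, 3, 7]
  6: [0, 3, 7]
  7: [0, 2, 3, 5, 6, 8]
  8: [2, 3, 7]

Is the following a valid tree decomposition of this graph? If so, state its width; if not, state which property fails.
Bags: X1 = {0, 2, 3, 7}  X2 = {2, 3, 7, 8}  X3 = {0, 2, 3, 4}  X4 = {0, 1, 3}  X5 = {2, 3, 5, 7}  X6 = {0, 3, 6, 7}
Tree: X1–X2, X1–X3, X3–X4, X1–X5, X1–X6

No — edge (4,1) lies in no bag.

A tree decomposition must satisfy three properties: every vertex lies in some bag; for every edge, both endpoints lie together in some bag; and for every vertex, the bags containing it form a connected subtree. Here edge (4,1) lies in no bag, so the decomposition is invalid.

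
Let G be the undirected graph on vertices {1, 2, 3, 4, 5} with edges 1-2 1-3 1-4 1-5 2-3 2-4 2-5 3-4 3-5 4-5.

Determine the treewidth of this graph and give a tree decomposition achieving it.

A single bag containing all 5 vertices is trivially a valid decomposition of width 4. For the lower bound, the 5 vertices {1, 2, 3, 4, 5} are pairwise adjacent, and any tree decomposition puts a clique entirely inside one bag — forcing width ≥ 4. Therefore the treewidth is 4.

Treewidth 4.
One optimal decomposition is:
Bags: B1 = {1, 2, 3, 4, 5}
Tree: (single bag)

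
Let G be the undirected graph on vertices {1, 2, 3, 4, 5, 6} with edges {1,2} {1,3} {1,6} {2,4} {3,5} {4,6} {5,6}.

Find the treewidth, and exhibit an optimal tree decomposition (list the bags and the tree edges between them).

Each bag holds 3 vertices, so the decomposition has width 2, which upper-bounds the treewidth. The edges 3–5–6–1–3 form a cycle, so G is not a tree and its treewidth is at least 2. Combining the bounds, tw(G) = 2.

Treewidth 2.
Bags: B1 = {1, 3, 5}  B2 = {1, 5, 6}  B3 = {1, 2, 6}  B4 = {2, 4, 6}
Tree: B1–B2, B2–B3, B3–B4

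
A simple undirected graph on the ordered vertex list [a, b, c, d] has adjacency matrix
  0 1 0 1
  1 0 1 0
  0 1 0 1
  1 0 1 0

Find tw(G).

A width-2 tree decomposition is:
Bags: B1 = {a, b, d}  B2 = {b, c, d}
Tree: B1–B2
Each bag holds 3 vertices, so the decomposition has width 2, which upper-bounds the treewidth. For the lower bound, G contains the cycle d–a–b–c–d, so G is not a forest; only forests have treewidth ≤ 1, hence tw(G) ≥ 2. Therefore the treewidth is 2.

2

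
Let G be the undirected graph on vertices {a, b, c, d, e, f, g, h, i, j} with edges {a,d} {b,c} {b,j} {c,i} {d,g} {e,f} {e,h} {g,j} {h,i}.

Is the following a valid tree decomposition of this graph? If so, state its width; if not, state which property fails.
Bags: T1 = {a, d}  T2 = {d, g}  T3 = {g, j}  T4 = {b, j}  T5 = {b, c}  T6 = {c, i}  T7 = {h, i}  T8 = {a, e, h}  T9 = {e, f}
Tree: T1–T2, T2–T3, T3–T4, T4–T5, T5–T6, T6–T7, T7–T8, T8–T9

A tree decomposition must satisfy three properties: every vertex lies in some bag; for every edge, both endpoints lie together in some bag; and for every vertex, the bags containing it form a connected subtree. Here bags containing vertex a are not connected in the tree, so the decomposition is invalid.

No — bags containing vertex a are not connected in the tree.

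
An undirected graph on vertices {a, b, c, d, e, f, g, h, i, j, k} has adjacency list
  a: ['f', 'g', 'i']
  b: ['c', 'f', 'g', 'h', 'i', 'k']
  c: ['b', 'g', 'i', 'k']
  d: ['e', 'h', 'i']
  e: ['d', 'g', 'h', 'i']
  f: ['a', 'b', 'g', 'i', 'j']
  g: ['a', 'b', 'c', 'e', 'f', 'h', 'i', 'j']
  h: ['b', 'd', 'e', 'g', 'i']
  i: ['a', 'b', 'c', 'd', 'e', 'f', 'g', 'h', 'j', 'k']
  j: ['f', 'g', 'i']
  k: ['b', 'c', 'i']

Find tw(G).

3

A width-3 tree decomposition is:
Bags: B1 = {b, g, h, i}  B2 = {b, f, g, i}  B3 = {f, g, i, j}  B4 = {e, g, h, i}  B5 = {b, c, g, i}  B6 = {d, e, h, i}  B7 = {b, c, i, k}  B8 = {a, f, g, i}
Tree: B1–B2, B2–B3, B1–B4, B1–B5, B4–B6, B5–B7, B3–B8
Every bag has size at most 4, so the width is 4 − 1 = 3 and tw(G) ≤ 3. For the lower bound, the 4 vertices {d, e, h, i} are pairwise adjacent, and any tree decomposition puts a clique entirely inside one bag — forcing width ≥ 3. Combining the bounds, tw(G) = 3.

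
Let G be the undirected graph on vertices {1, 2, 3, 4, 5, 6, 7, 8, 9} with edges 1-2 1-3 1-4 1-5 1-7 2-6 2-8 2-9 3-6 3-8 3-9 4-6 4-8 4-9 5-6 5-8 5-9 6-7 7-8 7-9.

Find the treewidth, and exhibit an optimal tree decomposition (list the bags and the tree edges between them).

Every bag has size at most 5, so the width is 5 − 1 = 4 and tw(G) ≤ 4. For the lower bound: the 5 vertex sets {5,9}, {1,3}, {7,8}, {6}, {2} are disjoint, each induces a connected subgraph, and every pair is joined by at least one edge of G. Contracting each set to a single vertex therefore yields K_{5} as a minor, and since treewidth is minor-monotone, tw(G) ≥ tw(K_{5}) = 4. Combining the bounds, tw(G) = 4.

Treewidth 4.
One such decomposition:
Bags: B1 = {1, 5, 6, 8, 9}  B2 = {1, 3, 6, 8, 9}  B3 = {1, 6, 7, 8, 9}  B4 = {1, 2, 6, 8, 9}  B5 = {1, 4, 6, 8, 9}
Tree: B1–B2, B2–B3, B3–B4, B4–B5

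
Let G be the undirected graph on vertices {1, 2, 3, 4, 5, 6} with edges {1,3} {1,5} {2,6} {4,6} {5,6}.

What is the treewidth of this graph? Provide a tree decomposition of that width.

The largest bag has 2 vertices, giving width 1; this decomposition certifies tw(G) ≤ 1. G has an edge, so its treewidth is at least 1. The upper and lower bounds meet at 1, so that is the treewidth.

Treewidth 1.
Bags: B1 = {5, 6}  B2 = {1, 5}  B3 = {2, 6}  B4 = {4, 6}  B5 = {1, 3}
Tree: B1–B2, B1–B3, B1–B4, B2–B5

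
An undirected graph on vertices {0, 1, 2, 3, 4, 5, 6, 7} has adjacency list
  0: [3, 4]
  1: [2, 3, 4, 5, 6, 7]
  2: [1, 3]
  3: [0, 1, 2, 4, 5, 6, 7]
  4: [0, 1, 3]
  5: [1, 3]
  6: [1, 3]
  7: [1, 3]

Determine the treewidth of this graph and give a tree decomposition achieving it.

Each bag holds 3 vertices, so the decomposition has width 2, which upper-bounds the treewidth. For the lower bound, the 3 vertices {0, 3, 4} are pairwise adjacent, and any tree decomposition puts a clique entirely inside one bag — forcing width ≥ 2. The upper and lower bounds meet at 2, so that is the treewidth.

Treewidth 2.
Bags: B1 = {1, 3, 4}  B2 = {1, 3, 5}  B3 = {1, 3, 7}  B4 = {1, 2, 3}  B5 = {1, 3, 6}  B6 = {0, 3, 4}
Tree: B1–B2, B1–B3, B2–B4, B3–B5, B1–B6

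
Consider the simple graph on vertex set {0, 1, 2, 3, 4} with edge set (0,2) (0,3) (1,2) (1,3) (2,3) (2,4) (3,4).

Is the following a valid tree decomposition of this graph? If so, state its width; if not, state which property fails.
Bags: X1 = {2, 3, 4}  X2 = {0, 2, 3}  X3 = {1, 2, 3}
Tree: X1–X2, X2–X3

Every vertex of G appears in some bag (union = {0, 1, 2, 3, 4}); every edge is covered by a bag; and for each vertex v the set of bags containing v is connected in the bag tree. The decomposition is therefore valid. The largest bag has 3 vertices, so the width is 2.

Yes; width 2.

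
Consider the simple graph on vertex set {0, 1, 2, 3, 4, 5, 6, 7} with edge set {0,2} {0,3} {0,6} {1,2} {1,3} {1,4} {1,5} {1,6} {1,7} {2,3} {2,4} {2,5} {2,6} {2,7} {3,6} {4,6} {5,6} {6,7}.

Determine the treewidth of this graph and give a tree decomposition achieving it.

Every bag has size at most 4, so the width is 4 − 1 = 3 and tw(G) ≤ 3. On the other hand G contains the 4-clique {0, 2, 3, 6}. A clique must lie in a single bag of any decomposition, so no decomposition can have width below 3. Hence tw(G) = 3 exactly.

Treewidth 3.
One optimal decomposition is:
Bags: B1 = {0, 2, 3, 6}  B2 = {1, 2, 3, 6}  B3 = {1, 2, 6, 7}  B4 = {1, 2, 4, 6}  B5 = {1, 2, 5, 6}
Tree: B1–B2, B2–B3, B2–B4, B2–B5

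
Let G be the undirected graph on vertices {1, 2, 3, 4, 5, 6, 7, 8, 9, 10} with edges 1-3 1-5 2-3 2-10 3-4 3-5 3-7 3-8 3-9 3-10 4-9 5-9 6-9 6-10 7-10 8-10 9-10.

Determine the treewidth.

2

A width-2 tree decomposition is:
Bags: B1 = {3, 5, 9}  B2 = {3, 4, 9}  B3 = {3, 9, 10}  B4 = {2, 3, 10}  B5 = {3, 8, 10}  B6 = {6, 9, 10}  B7 = {3, 7, 10}  B8 = {1, 3, 5}
Tree: B1–B2, B1–B3, B3–B4, B3–B5, B3–B6, B5–B7, B1–B8
The largest bag has 3 vertices, giving width 2; this decomposition certifies tw(G) ≤ 2. Conversely, {1, 3, 5} is a clique of size 3, and the vertices of any clique must share a bag in every tree decomposition; so some bag has ≥ 3 vertices and tw(G) ≥ 2. Therefore the treewidth is 2.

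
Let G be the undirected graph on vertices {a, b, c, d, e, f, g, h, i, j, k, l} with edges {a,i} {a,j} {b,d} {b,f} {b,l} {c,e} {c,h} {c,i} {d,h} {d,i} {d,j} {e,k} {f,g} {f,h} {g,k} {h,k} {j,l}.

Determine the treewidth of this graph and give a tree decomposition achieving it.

Treewidth 3.
One such decomposition:
Bags: B1 = {e, f, g, k}  B2 = {e, f, h, k}  B3 = {c, e, f, h}  B4 = {b, c, f, h}  B5 = {b, c, d, h}  B6 = {b, c, d, i}  B7 = {b, d, i, l}  B8 = {d, i, j, l}  B9 = {a, i, j, l}
Tree: B1–B2, B2–B3, B3–B4, B4–B5, B5–B6, B6–B7, B7–B8, B8–B9

Each bag holds 4 vertices, so the decomposition has width 3, which upper-bounds the treewidth. For the lower bound: the 4 vertex sets {e,g,k}, {f}, {h}, {b,c,d,i} are disjoint, each induces a connected subgraph, and every pair is joined by at least one edge of G. Contracting each set to a single vertex therefore yields K_{4} as a minor, and since treewidth is minor-monotone, tw(G) ≥ tw(K_{4}) = 3. Therefore the treewidth is 3.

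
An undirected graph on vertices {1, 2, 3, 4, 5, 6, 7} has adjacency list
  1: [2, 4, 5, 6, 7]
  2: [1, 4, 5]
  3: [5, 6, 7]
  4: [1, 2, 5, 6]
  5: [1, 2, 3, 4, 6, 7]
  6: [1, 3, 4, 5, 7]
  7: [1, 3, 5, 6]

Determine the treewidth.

A width-3 tree decomposition is:
Bags: B1 = {1, 4, 5, 6}  B2 = {1, 5, 6, 7}  B3 = {1, 2, 4, 5}  B4 = {3, 5, 6, 7}
Tree: B1–B2, B1–B3, B2–B4
Each bag holds 4 vertices, so the decomposition has width 3, which upper-bounds the treewidth. Conversely, {1, 2, 4, 5} is a clique of size 4, and the vertices of any clique must share a bag in every tree decomposition; so some bag has ≥ 4 vertices and tw(G) ≥ 3. Combining the bounds, tw(G) = 3.

3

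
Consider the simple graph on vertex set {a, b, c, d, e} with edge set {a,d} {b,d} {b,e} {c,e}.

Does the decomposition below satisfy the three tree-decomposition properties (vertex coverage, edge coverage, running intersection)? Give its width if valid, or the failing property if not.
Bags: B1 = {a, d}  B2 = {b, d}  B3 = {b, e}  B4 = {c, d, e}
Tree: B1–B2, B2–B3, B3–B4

A tree decomposition must satisfy three properties: every vertex lies in some bag; for every edge, both endpoints lie together in some bag; and for every vertex, the bags containing it form a connected subtree. Here bags containing vertex d are not connected in the tree, so the decomposition is invalid.

No — bags containing vertex d are not connected in the tree.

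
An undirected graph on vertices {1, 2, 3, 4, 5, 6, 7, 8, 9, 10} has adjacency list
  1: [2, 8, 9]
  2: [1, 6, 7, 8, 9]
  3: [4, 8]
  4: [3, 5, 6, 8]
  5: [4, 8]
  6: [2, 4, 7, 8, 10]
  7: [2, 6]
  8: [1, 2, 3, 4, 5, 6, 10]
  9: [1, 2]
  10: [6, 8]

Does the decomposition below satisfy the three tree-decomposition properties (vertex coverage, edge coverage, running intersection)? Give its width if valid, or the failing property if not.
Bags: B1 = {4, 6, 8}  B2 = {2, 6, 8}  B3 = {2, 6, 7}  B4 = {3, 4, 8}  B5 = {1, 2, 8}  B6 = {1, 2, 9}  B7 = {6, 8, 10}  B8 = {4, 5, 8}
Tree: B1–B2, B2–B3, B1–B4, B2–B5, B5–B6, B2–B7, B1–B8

Vertex coverage: the bags together contain {1, 2, 3, 4, 5, 6, 7, 8, 9, 10}, the full vertex set. Edge coverage: each edge of G has both endpoints in at least one bag. Running intersection: for every vertex, the bags containing it form a connected subtree. All three properties hold, so this is a valid tree decomposition of width max|bag| − 1 = 2, and hence tw(G) ≤ 2.

Yes; width 2.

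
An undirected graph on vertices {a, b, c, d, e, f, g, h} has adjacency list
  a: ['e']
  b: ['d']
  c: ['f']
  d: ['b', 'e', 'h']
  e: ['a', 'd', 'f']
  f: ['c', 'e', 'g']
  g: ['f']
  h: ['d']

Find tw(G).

A width-1 tree decomposition is:
Bags: B1 = {e, f}  B2 = {d, e}  B3 = {f, g}  B4 = {d, h}  B5 = {c, f}  B6 = {b, d}  B7 = {a, e}
Tree: B1–B2, B1–B3, B2–B4, B3–B5, B2–B6, B2–B7
Every bag has size at most 2, so the width is 2 − 1 = 1 and tw(G) ≤ 1. G has an edge, so its treewidth is at least 1. The upper and lower bounds meet at 1, so that is the treewidth.

1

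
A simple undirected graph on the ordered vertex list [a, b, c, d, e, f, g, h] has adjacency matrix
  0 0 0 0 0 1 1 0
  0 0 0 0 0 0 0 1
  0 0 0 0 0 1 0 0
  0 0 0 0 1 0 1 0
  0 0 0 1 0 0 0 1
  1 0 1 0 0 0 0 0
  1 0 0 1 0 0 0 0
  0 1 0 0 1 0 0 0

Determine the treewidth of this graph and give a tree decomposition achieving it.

The largest bag has 2 vertices, giving width 1; this decomposition certifies tw(G) ≤ 1. Any graph with an edge has treewidth ≥ 1, and G has the edge b–h. Combining the bounds, tw(G) = 1.

Treewidth 1.
One such decomposition:
Bags: B1 = {b, h}  B2 = {e, h}  B3 = {d, e}  B4 = {d, g}  B5 = {a, g}  B6 = {a, f}  B7 = {c, f}
Tree: B1–B2, B2–B3, B3–B4, B4–B5, B5–B6, B6–B7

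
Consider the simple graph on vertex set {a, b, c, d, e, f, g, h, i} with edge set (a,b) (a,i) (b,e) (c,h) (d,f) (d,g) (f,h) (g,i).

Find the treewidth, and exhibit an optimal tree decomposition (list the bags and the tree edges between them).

Every bag has size at most 2, so the width is 2 − 1 = 1 and tw(G) ≤ 1. Since G has at least one edge (e.g. c–h), it is not an edgeless graph, so tw(G) ≥ 1. Hence tw(G) = 1 exactly.

Treewidth 1.
One such decomposition:
Bags: B1 = {c, h}  B2 = {f, h}  B3 = {d, f}  B4 = {d, g}  B5 = {g, i}  B6 = {a, i}  B7 = {a, b}  B8 = {b, e}
Tree: B1–B2, B2–B3, B3–B4, B4–B5, B5–B6, B6–B7, B7–B8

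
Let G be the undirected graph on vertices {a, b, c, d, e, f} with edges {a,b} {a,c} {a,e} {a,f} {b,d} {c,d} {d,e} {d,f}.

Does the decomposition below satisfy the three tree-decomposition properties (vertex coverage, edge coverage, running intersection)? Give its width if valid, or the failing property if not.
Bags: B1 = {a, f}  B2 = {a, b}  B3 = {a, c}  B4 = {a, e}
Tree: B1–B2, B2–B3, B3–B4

A tree decomposition must satisfy three properties: every vertex lies in some bag; for every edge, both endpoints lie together in some bag; and for every vertex, the bags containing it form a connected subtree. Here vertex d appears in no bag, so the decomposition is invalid.

No — vertex d appears in no bag.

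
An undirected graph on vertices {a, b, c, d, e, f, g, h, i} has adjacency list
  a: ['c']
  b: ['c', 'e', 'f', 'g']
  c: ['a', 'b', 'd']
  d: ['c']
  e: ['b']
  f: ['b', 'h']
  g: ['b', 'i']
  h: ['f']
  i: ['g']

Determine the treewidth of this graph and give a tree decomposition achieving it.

Treewidth 1.
One optimal decomposition is:
Bags: B1 = {b, c}  B2 = {c, d}  B3 = {b, f}  B4 = {b, g}  B5 = {g, i}  B6 = {a, c}  B7 = {f, h}  B8 = {b, e}
Tree: B1–B2, B1–B3, B3–B4, B4–B5, B1–B6, B3–B7, B1–B8

Every bag has size at most 2, so the width is 2 − 1 = 1 and tw(G) ≤ 1. Since G has at least one edge (e.g. c–b), it is not an edgeless graph, so tw(G) ≥ 1. The upper and lower bounds meet at 1, so that is the treewidth.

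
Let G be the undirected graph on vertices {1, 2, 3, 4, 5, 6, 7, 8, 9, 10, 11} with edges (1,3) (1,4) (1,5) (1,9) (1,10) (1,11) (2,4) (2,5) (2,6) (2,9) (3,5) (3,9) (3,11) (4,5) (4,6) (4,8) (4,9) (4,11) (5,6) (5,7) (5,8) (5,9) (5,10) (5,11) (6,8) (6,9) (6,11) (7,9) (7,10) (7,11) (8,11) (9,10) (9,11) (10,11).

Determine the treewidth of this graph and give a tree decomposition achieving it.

Treewidth 4.
One optimal decomposition is:
Bags: B1 = {1, 3, 5, 9, 11}  B2 = {1, 5, 9, 10, 11}  B3 = {1, 4, 5, 9, 11}  B4 = {5, 7, 9, 10, 11}  B5 = {4, 5, 6, 9, 11}  B6 = {2, 4, 5, 6, 9}  B7 = {4, 5, 6, 8, 11}
Tree: B1–B2, B2–B3, B2–B4, B3–B5, B5–B6, B5–B7

The largest bag has 5 vertices, giving width 4; this decomposition certifies tw(G) ≤ 4. For the lower bound, the 5 vertices {4, 5, 6, 8, 11} are pairwise adjacent, and any tree decomposition puts a clique entirely inside one bag — forcing width ≥ 4. Combining the bounds, tw(G) = 4.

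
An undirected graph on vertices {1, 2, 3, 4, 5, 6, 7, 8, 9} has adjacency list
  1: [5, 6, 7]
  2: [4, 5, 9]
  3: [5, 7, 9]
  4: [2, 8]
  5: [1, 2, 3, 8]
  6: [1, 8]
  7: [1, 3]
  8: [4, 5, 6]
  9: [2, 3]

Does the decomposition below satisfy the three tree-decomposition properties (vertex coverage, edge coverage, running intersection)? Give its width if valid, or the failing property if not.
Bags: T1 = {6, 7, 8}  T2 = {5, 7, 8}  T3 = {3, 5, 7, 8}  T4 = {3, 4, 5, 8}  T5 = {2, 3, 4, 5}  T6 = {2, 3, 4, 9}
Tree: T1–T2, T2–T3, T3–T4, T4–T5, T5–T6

No — vertex 1 appears in no bag.

A tree decomposition must satisfy three properties: every vertex lies in some bag; for every edge, both endpoints lie together in some bag; and for every vertex, the bags containing it form a connected subtree. Here vertex 1 appears in no bag, so the decomposition is invalid.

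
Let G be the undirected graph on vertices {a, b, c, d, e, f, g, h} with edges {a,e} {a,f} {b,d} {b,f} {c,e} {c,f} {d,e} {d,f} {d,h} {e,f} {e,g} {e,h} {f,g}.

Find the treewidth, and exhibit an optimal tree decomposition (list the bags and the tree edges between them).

Treewidth 2.
One such decomposition:
Bags: B1 = {e, f, g}  B2 = {d, e, f}  B3 = {a, e, f}  B4 = {d, e, h}  B5 = {b, d, f}  B6 = {c, e, f}
Tree: B1–B2, B2–B3, B2–B4, B2–B5, B2–B6

The largest bag has 3 vertices, giving width 2; this decomposition certifies tw(G) ≤ 2. For the lower bound, the 3 vertices {d, e, h} are pairwise adjacent, and any tree decomposition puts a clique entirely inside one bag — forcing width ≥ 2. Therefore the treewidth is 2.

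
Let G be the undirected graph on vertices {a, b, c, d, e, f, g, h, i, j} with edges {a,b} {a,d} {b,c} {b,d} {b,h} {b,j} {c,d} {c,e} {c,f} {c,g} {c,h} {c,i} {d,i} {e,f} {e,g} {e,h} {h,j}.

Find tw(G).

A width-2 tree decomposition is:
Bags: B1 = {c, e, h}  B2 = {c, e, f}  B3 = {b, c, h}  B4 = {b, c, d}  B5 = {c, d, i}  B6 = {a, b, d}  B7 = {b, h, j}  B8 = {c, e, g}
Tree: B1–B2, B1–B3, B3–B4, B4–B5, B4–B6, B3–B7, B2–B8
Each bag holds 3 vertices, so the decomposition has width 2, which upper-bounds the treewidth. For the lower bound, the 3 vertices {b, h, j} are pairwise adjacent, and any tree decomposition puts a clique entirely inside one bag — forcing width ≥ 2. Hence tw(G) = 2 exactly.

2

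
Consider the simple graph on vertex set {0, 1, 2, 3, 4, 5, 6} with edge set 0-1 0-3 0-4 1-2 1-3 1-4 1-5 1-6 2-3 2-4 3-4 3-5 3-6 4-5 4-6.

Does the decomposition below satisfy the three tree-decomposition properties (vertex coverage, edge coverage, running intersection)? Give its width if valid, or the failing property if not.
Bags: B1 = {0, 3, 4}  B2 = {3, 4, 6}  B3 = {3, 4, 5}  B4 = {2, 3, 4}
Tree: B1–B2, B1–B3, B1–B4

A tree decomposition must satisfy three properties: every vertex lies in some bag; for every edge, both endpoints lie together in some bag; and for every vertex, the bags containing it form a connected subtree. Here vertex 1 appears in no bag, so the decomposition is invalid.

No — vertex 1 appears in no bag.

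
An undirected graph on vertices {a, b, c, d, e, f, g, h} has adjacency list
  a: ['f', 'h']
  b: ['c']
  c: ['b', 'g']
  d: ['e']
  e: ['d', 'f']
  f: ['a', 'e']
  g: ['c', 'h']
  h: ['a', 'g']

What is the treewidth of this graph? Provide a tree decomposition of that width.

Treewidth 1.
One such decomposition:
Bags: B1 = {b, c}  B2 = {c, g}  B3 = {g, h}  B4 = {a, h}  B5 = {a, f}  B6 = {e, f}  B7 = {d, e}
Tree: B1–B2, B2–B3, B3–B4, B4–B5, B5–B6, B6–B7

Every bag has size at most 2, so the width is 2 − 1 = 1 and tw(G) ≤ 1. Any graph with an edge has treewidth ≥ 1, and G has the edge b–c. Hence tw(G) = 1 exactly.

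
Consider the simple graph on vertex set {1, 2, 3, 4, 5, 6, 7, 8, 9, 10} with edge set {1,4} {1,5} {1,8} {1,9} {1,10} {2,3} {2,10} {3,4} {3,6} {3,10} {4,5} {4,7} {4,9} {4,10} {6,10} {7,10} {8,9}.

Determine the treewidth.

2

A width-2 tree decomposition is:
Bags: B1 = {3, 4, 10}  B2 = {2, 3, 10}  B3 = {1, 4, 10}  B4 = {1, 4, 5}  B5 = {1, 4, 9}  B6 = {1, 8, 9}  B7 = {4, 7, 10}  B8 = {3, 6, 10}
Tree: B1–B2, B1–B3, B3–B4, B4–B5, B5–B6, B1–B7, B1–B8
Every bag has size at most 3, so the width is 3 − 1 = 2 and tw(G) ≤ 2. On the other hand G contains the 3-clique {1, 8, 9}. A clique must lie in a single bag of any decomposition, so no decomposition can have width below 2. Therefore the treewidth is 2.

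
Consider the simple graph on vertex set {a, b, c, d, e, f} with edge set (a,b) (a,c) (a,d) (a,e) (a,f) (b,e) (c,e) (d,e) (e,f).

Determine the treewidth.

2

A width-2 tree decomposition is:
Bags: B1 = {a, b, e}  B2 = {a, e, f}  B3 = {a, c, e}  B4 = {a, d, e}
Tree: B1–B2, B2–B3, B3–B4
The largest bag has 3 vertices, giving width 2; this decomposition certifies tw(G) ≤ 2. For the lower bound, the 3 vertices {a, d, e} are pairwise adjacent, and any tree decomposition puts a clique entirely inside one bag — forcing width ≥ 2. Therefore the treewidth is 2.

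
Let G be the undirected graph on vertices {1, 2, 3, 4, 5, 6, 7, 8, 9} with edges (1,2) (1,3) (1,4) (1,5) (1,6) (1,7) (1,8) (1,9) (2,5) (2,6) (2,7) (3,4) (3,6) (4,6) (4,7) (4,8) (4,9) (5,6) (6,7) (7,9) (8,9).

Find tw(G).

3

A width-3 tree decomposition is:
Bags: B1 = {1, 4, 6, 7}  B2 = {1, 2, 6, 7}  B3 = {1, 4, 7, 9}  B4 = {1, 4, 8, 9}  B5 = {1, 3, 4, 6}  B6 = {1, 2, 5, 6}
Tree: B1–B2, B1–B3, B3–B4, B1–B5, B2–B6
Each bag holds 4 vertices, so the decomposition has width 3, which upper-bounds the treewidth. On the other hand G contains the 4-clique {1, 2, 5, 6}. A clique must lie in a single bag of any decomposition, so no decomposition can have width below 3. Combining the bounds, tw(G) = 3.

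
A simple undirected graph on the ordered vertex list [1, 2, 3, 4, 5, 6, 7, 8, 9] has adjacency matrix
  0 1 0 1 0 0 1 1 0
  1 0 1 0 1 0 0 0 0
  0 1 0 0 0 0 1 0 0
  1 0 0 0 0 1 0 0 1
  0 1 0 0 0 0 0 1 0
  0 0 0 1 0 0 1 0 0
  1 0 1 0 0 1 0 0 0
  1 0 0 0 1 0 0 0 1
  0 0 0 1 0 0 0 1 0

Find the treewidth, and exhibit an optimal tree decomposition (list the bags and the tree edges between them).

Treewidth 3.
One optimal decomposition is:
Bags: B1 = {3, 4, 6, 7}  B2 = {1, 3, 4, 7}  B3 = {1, 2, 3, 4}  B4 = {1, 2, 4, 9}  B5 = {1, 2, 8, 9}  B6 = {2, 5, 8, 9}
Tree: B1–B2, B2–B3, B3–B4, B4–B5, B5–B6

Every bag has size at most 4, so the width is 4 − 1 = 3 and tw(G) ≤ 3. For the lower bound: the 4 vertex sets {3,6,7}, {4}, {1}, {2,5,8,9} are disjoint, each induces a connected subgraph, and every pair is joined by at least one edge of G. Contracting each set to a single vertex therefore yields K_{4} as a minor, and since treewidth is minor-monotone, tw(G) ≥ tw(K_{4}) = 3. The upper and lower bounds meet at 3, so that is the treewidth.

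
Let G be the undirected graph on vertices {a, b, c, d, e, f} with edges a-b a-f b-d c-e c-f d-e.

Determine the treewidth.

2

A width-2 tree decomposition is:
Bags: B1 = {a, b, f}  B2 = {b, d, f}  B3 = {d, e, f}  B4 = {c, e, f}
Tree: B1–B2, B2–B3, B3–B4
Each bag holds 3 vertices, so the decomposition has width 2, which upper-bounds the treewidth. For the lower bound, G contains the cycle f–a–b–d–e–c–f, so G is not a forest; only forests have treewidth ≤ 1, hence tw(G) ≥ 2. Hence tw(G) = 2 exactly.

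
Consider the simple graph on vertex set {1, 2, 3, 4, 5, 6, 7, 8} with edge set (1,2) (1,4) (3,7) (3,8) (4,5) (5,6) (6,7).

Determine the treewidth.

1

A width-1 tree decomposition is:
Bags: B1 = {1, 2}  B2 = {1, 4}  B3 = {4, 5}  B4 = {5, 6}  B5 = {6, 7}  B6 = {3, 7}  B7 = {3, 8}
Tree: B1–B2, B2–B3, B3–B4, B4–B5, B5–B6, B6–B7
The largest bag has 2 vertices, giving width 1; this decomposition certifies tw(G) ≤ 1. G has an edge, so its treewidth is at least 1. Combining the bounds, tw(G) = 1.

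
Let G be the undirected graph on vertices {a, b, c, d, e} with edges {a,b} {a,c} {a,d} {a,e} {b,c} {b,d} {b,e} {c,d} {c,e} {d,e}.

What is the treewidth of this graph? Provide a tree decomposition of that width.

Treewidth 4.
Bags: B1 = {a, b, c, d, e}
Tree: (single bag)

With just one bag of size 5, the width is 5 − 1 = 4, so tw(G) ≤ 4. Conversely, {a, b, c, d, e} is a clique of size 5, and the vertices of any clique must share a bag in every tree decomposition; so some bag has ≥ 5 vertices and tw(G) ≥ 4. Hence tw(G) = 4 exactly.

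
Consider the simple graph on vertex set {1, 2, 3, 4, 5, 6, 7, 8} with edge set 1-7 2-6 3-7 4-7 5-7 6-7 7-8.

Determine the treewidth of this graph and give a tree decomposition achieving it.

Treewidth 1.
Bags: B1 = {3, 7}  B2 = {1, 7}  B3 = {6, 7}  B4 = {4, 7}  B5 = {2, 6}  B6 = {7, 8}  B7 = {5, 7}
Tree: B1–B2, B1–B3, B2–B4, B3–B5, B2–B6, B1–B7

The largest bag has 2 vertices, giving width 1; this decomposition certifies tw(G) ≤ 1. G has an edge, so its treewidth is at least 1. Therefore the treewidth is 1.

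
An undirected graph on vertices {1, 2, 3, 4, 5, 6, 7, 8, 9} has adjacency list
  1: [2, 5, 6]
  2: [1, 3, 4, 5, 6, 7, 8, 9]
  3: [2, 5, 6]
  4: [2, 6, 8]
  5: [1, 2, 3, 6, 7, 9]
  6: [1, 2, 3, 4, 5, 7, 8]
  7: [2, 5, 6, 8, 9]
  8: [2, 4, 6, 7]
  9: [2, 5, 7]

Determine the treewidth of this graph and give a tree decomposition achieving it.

Treewidth 3.
One optimal decomposition is:
Bags: B1 = {2, 4, 6, 8}  B2 = {2, 6, 7, 8}  B3 = {2, 5, 6, 7}  B4 = {1, 2, 5, 6}  B5 = {2, 5, 7, 9}  B6 = {2, 3, 5, 6}
Tree: B1–B2, B2–B3, B3–B4, B3–B5, B3–B6

The largest bag has 4 vertices, giving width 3; this decomposition certifies tw(G) ≤ 3. Conversely, {2, 5, 7, 9} is a clique of size 4, and the vertices of any clique must share a bag in every tree decomposition; so some bag has ≥ 4 vertices and tw(G) ≥ 3. Combining the bounds, tw(G) = 3.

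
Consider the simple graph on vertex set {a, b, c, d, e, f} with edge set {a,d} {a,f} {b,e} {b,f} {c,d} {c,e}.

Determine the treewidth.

2

A width-2 tree decomposition is:
Bags: B1 = {b, e, f}  B2 = {c, e, f}  B3 = {c, d, f}  B4 = {a, d, f}
Tree: B1–B2, B2–B3, B3–B4
Every bag has size at most 3, so the width is 3 − 1 = 2 and tw(G) ≤ 2. For the lower bound, G contains the cycle f–b–e–c–d–a–f, so G is not a forest; only forests have treewidth ≤ 1, hence tw(G) ≥ 2. Hence tw(G) = 2 exactly.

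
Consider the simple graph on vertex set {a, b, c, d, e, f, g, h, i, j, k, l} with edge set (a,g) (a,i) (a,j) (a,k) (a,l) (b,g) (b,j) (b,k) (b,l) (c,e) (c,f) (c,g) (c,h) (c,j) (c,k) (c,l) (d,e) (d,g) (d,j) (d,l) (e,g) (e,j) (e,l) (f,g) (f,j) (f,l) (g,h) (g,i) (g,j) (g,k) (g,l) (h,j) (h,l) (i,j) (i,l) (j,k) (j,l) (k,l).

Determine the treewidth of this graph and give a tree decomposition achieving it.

The largest bag has 5 vertices, giving width 4; this decomposition certifies tw(G) ≤ 4. On the other hand G contains the 5-clique {d, e, g, j, l}. A clique must lie in a single bag of any decomposition, so no decomposition can have width below 4. The upper and lower bounds meet at 4, so that is the treewidth.

Treewidth 4.
One such decomposition:
Bags: B1 = {c, g, j, k, l}  B2 = {a, g, j, k, l}  B3 = {c, g, h, j, l}  B4 = {c, e, g, j, l}  B5 = {b, g, j, k, l}  B6 = {a, g, i, j, l}  B7 = {d, e, g, j, l}  B8 = {c, f, g, j, l}
Tree: B1–B2, B1–B3, B3–B4, B2–B5, B2–B6, B4–B7, B1–B8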